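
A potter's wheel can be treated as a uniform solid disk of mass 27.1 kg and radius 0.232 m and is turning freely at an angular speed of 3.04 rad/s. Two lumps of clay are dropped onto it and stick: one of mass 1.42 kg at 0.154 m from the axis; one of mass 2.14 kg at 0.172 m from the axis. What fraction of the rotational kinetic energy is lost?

No external torque acts about the axis; L_before = L_after.
I_p = ½(27.1)(0.232)² = 0.7293 kg·m².
Added inertia Σmr² = (1.42)(0.154)² + (2.14)(0.172)² = 0.09699 kg·m²; I_f = 0.7293 + 0.09699 = 0.8263 kg·m².
ω_f = I_p ω_i / I_f = (0.7293)(3.04) / 0.8263 = 2.683 rad/s.
KE_i = ½(0.7293)(3.040 rad/s)² = 3.370 J; KE_f = ½(0.8263)(2.683)² = 2.974 J.
Fraction lost = 0.1174.

fraction ≈ 0.117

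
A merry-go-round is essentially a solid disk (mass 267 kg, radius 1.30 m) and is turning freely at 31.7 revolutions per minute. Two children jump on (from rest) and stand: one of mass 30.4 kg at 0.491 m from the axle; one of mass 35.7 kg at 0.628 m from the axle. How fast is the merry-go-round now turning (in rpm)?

ω_f ≈ 29.0 rpm

No external torque acts about the axle; L_before = L_after.
I_p = ½(267)(1.30)² = 225.6 kg·m².
Added inertia Σmr² = (30.4)(0.491)² + (35.7)(0.628)² = 21.41 kg·m²; I_f = 225.6 + 21.41 = 247.0 kg·m².
ω_f = I_p ω_i / I_f = (225.6)(31.7) / 247.0 = 28.95 rpm.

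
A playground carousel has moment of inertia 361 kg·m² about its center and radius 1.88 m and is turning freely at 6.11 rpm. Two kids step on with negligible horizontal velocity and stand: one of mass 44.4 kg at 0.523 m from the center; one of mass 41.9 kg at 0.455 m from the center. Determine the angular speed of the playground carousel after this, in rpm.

No external torque acts about the center; L_before = L_after.
Added inertia Σmr² = (44.4)(0.523)² + (41.9)(0.455)² = 20.82 kg·m²; I_f = 361.0 + 20.82 = 381.8 kg·m².
ω_f = I_p ω_i / I_f = (361.0)(6.11) / 381.8 = 5.777 rpm.

ω_f ≈ 5.78 rpm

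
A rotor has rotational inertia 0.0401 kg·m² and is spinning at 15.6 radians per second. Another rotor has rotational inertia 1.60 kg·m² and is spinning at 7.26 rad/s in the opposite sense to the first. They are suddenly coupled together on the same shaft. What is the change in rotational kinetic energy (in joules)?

No external torque acts about the common axis, so total angular momentum is conserved.
Taking A's sense as positive: L = (0.04010)(15.6) − (1.600)(7.26) = -10.99 kg·m²·rad/s.
Combined I = 0.04010 + 1.600 = 1.640 kg·m².
ω_f = L / I = -10.99 / 1.640 = -6.701 rad/s.
KE_i = ½ΣIω² = 47.05 J; KE_f = ½(1.640)(6.701)² = 36.82 J.

ΔKE ≈ -10.2 J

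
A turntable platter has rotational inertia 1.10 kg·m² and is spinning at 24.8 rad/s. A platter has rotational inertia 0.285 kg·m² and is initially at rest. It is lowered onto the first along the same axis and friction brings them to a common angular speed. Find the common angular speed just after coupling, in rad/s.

|ω_f| ≈ 19.7 rad/s

No external torque acts about the common axis, so total angular momentum is conserved.
Taking A's sense as positive: L = (1.100)(24.8) = 27.28 kg·m²·rad/s.
Combined I = 1.100 + 0.2850 = 1.385 kg·m².
ω_f = L / I = 27.28 / 1.385 = 19.70 rad/s.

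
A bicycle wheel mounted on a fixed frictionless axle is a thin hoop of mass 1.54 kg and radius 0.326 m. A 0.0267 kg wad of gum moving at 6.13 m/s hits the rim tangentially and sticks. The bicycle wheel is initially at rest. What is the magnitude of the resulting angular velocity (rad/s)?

The axle reaction passes through the axle and exerts no torque about it; angular momentum about the axle is conserved through the impact.
I_p = (1.54)(0.326)² = 0.1637 kg·m². Taking the sense of the wad of gum's angular momentum as positive, L_{wad} = m v R = (0.0267)(6.13)(0.326) = 0.05336 kg·m²/s.
L_i = 0 + 0.05336 = 0.05336 kg·m²/s.
After sticking, I_f = I_p + m R² = 0.1637 + (0.0267)(0.326)² = 0.1665 kg·m².
ω_f = L_i / I_f = 0.05336 / 0.1665 = 0.3205 rad/s.

|ω_f| ≈ 0.320 rad/s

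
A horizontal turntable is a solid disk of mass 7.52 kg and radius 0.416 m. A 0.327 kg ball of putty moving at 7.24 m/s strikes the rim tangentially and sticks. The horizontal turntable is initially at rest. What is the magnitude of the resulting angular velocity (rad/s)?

About the axle the impulsive forces during the collision are internal, so angular momentum about that axis is conserved.
I_p = ½(7.52)(0.416)² = 0.6507 kg·m². Taking the sense of the ball of putty's angular momentum as positive, L_{ball} = m v R = (0.327)(7.24)(0.416) = 0.9849 kg·m²/s.
L_i = 0 + 0.9849 = 0.9849 kg·m²/s.
After sticking, I_f = I_p + m R² = 0.6507 + (0.327)(0.416)² = 0.7073 kg·m².
ω_f = L_i / I_f = 0.9849 / 0.7073 = 1.392 rad/s.

|ω_f| ≈ 1.39 rad/s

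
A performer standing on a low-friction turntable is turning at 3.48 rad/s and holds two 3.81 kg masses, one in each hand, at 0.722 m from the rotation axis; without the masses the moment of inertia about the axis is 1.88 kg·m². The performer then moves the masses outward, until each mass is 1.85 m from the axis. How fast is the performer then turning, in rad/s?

With no external torque about the axis, L is conserved: I₁ω₁ = I₂ω₂.
I₁ = 1.88 + 2(3.81)(0.722)² = 5.852 kg·m²; I₂ = 1.88 + 2(3.81)(1.85)² = 27.96 kg·m².
ω₂ = I₁ω₁ / I₂ = (5.852)(3.48 rad/s) / (27.96) = 0.7284 rad/s.

ω₂ ≈ 0.728 rad/s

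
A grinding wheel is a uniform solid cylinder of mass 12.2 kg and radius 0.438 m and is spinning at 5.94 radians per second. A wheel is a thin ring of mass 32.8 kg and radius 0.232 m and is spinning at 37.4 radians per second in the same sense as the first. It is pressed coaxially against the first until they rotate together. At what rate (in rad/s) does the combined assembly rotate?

The coupling torques are internal; angular momentum about the shared axis is conserved.
Moments of inertia: I_A = ½(12.2)(0.438)² = 1.170 kg·m²; I_B = (32.8)(0.232)² = 1.765 kg·m².
Taking A's sense as positive: L = (1.170)(5.94) + (1.765)(37.4) = 72.98 kg·m²·rad/s.
Combined I = 1.170 + 1.765 = 2.936 kg·m².
ω_f = L / I = 72.98 / 2.936 = 24.86 rad/s.

|ω_f| ≈ 24.9 rad/s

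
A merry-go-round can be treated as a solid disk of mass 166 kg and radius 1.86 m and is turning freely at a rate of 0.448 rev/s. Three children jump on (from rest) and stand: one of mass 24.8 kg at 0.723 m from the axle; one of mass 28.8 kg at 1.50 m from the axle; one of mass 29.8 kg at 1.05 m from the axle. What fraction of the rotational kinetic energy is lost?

fraction ≈ 0.278

The added mass arrives with no angular momentum about the axle, and any external torque about the axle is negligible, so the system's angular momentum is conserved.
I_p = ½(166)(1.86)² = 287.1 kg·m².
Added inertia Σmr² = (24.8)(0.723)² + (28.8)(1.50)² + (29.8)(1.05)² = 110.6 kg·m²; I_f = 287.1 + 110.6 = 397.8 kg·m².
ω_f = I_p ω_i / I_f = (287.1)(0.448) / 397.8 = 0.3234 rev/s.
KE_i = ½(287.1)(2.815 rad/s)² = 1138 J; KE_f = ½(397.8)(2.032)² = 821.2 J.
Fraction lost = 0.2781.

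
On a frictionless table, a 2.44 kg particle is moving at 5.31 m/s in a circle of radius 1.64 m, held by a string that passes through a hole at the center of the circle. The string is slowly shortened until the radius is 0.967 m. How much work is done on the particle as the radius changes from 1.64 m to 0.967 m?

W ≈ 64.5 J

Central (radial) force ⇒ zero torque about the center ⇒ m v r is constant.
v₂ = v₁ r₁ / r₂ = (5.31)(1.64) / (0.967) = 9.006 m/s.
W = ΔKE = ½m(v₂² − v₁²) = 64.54 J.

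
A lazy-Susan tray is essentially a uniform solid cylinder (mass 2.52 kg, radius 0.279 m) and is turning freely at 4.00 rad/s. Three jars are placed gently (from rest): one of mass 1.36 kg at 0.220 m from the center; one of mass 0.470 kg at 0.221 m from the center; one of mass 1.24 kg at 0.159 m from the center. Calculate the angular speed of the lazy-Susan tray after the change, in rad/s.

ω_f ≈ 1.80 rad/s

The added mass arrives with no angular momentum about the center, and any external torque about the center is negligible, so the system's angular momentum is conserved.
I_p = ½(2.52)(0.279)² = 0.09808 kg·m².
Added inertia Σmr² = (1.36)(0.220)² + (0.470)(0.221)² + (1.24)(0.159)² = 0.1201 kg·m²; I_f = 0.09808 + 0.1201 = 0.2182 kg·m².
ω_f = I_p ω_i / I_f = (0.09808)(4.00) / 0.2182 = 1.798 rad/s.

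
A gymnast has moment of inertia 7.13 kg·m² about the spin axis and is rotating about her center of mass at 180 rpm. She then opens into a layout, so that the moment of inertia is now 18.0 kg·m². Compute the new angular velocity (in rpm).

No external torque acts about the spin axis, so angular momentum is conserved.
ω₂ = I₁ω₁ / I₂ = (7.130)(180 rpm) / (18.00) = 71.30 rpm.

ω₂ ≈ 71.3 rpm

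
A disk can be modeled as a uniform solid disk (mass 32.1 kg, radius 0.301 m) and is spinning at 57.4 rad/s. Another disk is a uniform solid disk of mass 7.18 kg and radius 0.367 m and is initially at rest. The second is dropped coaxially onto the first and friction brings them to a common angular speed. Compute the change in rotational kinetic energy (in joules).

No external torque acts about the common axis, so total angular momentum is conserved.
Moments of inertia: I_A = ½(32.1)(0.301)² = 1.454 kg·m²; I_B = ½(7.18)(0.367)² = 0.4835 kg·m².
Taking A's sense as positive: L = (1.454)(57.4) = 83.47 kg·m²·rad/s.
Combined I = 1.454 + 0.4835 = 1.938 kg·m².
ω_f = L / I = 83.47 / 1.938 = 43.08 rad/s.
KE_i = ½ΣIω² = 2396 J; KE_f = ½(1.938)(43.08)² = 1798 J.

ΔKE ≈ -598 J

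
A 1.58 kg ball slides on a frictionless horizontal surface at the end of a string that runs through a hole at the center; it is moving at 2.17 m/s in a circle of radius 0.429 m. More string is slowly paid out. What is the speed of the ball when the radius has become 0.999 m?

Central (radial) force ⇒ zero torque about the center ⇒ m v r is constant.
v₂ = v₁ r₁ / r₂ = (2.17)(0.429) / (0.999) = 0.9319 m/s.

v₂ ≈ 0.932 m/s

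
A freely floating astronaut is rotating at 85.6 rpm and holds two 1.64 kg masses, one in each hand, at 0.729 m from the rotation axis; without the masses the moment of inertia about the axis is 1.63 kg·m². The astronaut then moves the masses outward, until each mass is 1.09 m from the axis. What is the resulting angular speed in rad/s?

ω₂ ≈ 5.47 rad/s

With no external torque about the axis, L is conserved: I₁ω₁ = I₂ω₂.
I₁ = 1.63 + 2(1.64)(0.729)² = 3.373 kg·m²; I₂ = 1.63 + 2(1.64)(1.09)² = 5.527 kg·m².
ω₂ = I₁ω₁ / I₂ = (3.373)(85.6 rpm) / (5.527) = 52.24 rpm = 5.471 rad/s.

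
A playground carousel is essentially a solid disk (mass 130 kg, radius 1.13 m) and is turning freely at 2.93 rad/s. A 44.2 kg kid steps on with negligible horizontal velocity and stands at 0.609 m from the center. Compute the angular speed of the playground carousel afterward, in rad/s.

The added mass arrives with no angular momentum about the center, and any external torque about the center is negligible, so the system's angular momentum is conserved.
I_p = ½(130)(1.13)² = 83.00 kg·m².
Added inertia Σmr² = (44.2)(0.609)² = 16.39 kg·m²; I_f = 83.00 + 16.39 = 99.39 kg·m².
ω_f = I_p ω_i / I_f = (83.00)(2.93) / 99.39 = 2.447 rad/s.

ω_f ≈ 2.45 rad/s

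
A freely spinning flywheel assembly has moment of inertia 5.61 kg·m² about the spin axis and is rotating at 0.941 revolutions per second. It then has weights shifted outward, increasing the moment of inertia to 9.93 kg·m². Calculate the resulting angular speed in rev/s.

ω₂ ≈ 0.532 rev/s

Angular momentum about the spin axis is conserved since the torque about it is zero.
ω₂ = I₁ω₁ / I₂ = (5.610)(0.941 rev/s) / (9.930) = 0.5316 rev/s.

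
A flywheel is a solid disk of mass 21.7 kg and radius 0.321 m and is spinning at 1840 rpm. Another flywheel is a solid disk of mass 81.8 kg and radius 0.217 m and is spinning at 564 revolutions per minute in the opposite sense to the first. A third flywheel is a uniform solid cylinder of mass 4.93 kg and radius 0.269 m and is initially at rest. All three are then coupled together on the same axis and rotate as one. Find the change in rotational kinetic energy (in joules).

ΔKE ≈ -22500 J

The coupling torques are internal; angular momentum about the shared axis is conserved.
Moments of inertia: I_A = ½(21.7)(0.321)² = 1.118 kg·m²; I_B = ½(81.8)(0.217)² = 1.926 kg·m²; I_C = ½(4.93)(0.269)² = 0.1784 kg·m².
Taking A's sense as positive: L = (1.118)(1840) − (1.926)(564) = 970.9 kg·m²·rpm.
Combined I = 1.118 + 1.926 + 0.1784 = 3.222 kg·m².
ω_f = L / I = 970.9 / 3.222 = 301.3 rpm.
KE_i = ½ΣIω² = 24110 J; KE_f = ½(3.222)(31.55)² = 1604 J.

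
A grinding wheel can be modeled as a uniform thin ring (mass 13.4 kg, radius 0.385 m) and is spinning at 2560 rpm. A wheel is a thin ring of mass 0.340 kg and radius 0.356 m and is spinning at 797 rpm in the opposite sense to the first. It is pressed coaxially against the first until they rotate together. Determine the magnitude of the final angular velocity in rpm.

|ω_f| ≈ 2490 rpm

The coupling torques are internal; angular momentum about the shared axis is conserved.
Moments of inertia: I_A = (13.4)(0.385)² = 1.986 kg·m²; I_B = (0.340)(0.356)² = 0.04309 kg·m².
Taking A's sense as positive: L = (1.986)(2560) − (0.04309)(797) = 5050 kg·m²·rpm.
Combined I = 1.986 + 0.04309 = 2.029 kg·m².
ω_f = L / I = 5050 / 2.029 = 2489 rpm.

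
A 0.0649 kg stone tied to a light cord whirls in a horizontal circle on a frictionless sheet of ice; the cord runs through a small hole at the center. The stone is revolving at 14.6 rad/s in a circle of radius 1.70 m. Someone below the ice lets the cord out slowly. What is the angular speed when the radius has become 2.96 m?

No torque about the axis ⇒ m r₁² ω₁ = m r₂² ω₂.
ω₂ = ω₁ (r₁/r₂)² = (14.6)(1.70/2.96)² = 4.816 rad/s.

ω₂ ≈ 4.82 rad/s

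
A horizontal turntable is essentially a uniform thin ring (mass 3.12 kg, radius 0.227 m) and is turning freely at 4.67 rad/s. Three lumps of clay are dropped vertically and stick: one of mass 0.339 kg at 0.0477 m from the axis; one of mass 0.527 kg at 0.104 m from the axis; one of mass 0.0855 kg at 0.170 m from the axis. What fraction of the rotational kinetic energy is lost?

No external torque acts about the axis; L_before = L_after.
I_p = (3.12)(0.227)² = 0.1608 kg·m².
Added inertia Σmr² = (0.339)(0.0477)² + (0.527)(0.104)² + (0.0855)(0.170)² = 0.008942 kg·m²; I_f = 0.1608 + 0.008942 = 0.1697 kg·m².
ω_f = I_p ω_i / I_f = (0.1608)(4.67) / 0.1697 = 4.424 rad/s.
KE_i = ½(0.1608)(4.670 rad/s)² = 1.753 J; KE_f = ½(0.1697)(4.424)² = 1.661 J.
Fraction lost = 0.05269.

fraction ≈ 0.0527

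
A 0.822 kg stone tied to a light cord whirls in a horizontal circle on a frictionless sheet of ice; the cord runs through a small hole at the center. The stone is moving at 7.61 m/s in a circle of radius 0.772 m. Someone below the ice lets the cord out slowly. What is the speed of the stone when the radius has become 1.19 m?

v₂ ≈ 4.94 m/s

The only horizontal force on the mass is along the cord (radial), so it exerts no torque about the hole and angular momentum m v r is conserved.
v₂ = v₁ r₁ / r₂ = (7.61)(0.772) / (1.19) = 4.937 m/s.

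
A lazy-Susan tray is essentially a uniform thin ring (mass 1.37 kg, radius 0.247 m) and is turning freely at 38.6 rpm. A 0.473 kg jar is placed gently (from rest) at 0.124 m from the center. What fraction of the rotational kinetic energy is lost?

The added mass arrives with no angular momentum about the center, and any external torque about the center is negligible, so the system's angular momentum is conserved.
I_p = (1.37)(0.247)² = 0.08358 kg·m².
Added inertia Σmr² = (0.473)(0.124)² = 0.007273 kg·m²; I_f = 0.08358 + 0.007273 = 0.09086 kg·m².
ω_f = I_p ω_i / I_f = (0.08358)(38.6) / 0.09086 = 35.51 rpm.
KE_i = ½(0.08358)(4.042 rad/s)² = 0.6828 J; KE_f = ½(0.09086)(3.719)² = 0.6282 J.
Fraction lost = 0.08005.

fraction ≈ 0.0800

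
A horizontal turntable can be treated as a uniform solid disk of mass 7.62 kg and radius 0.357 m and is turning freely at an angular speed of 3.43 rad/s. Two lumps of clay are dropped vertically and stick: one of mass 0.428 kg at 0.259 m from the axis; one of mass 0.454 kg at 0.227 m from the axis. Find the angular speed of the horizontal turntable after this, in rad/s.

No external torque acts about the axis; L_before = L_after.
I_p = ½(7.62)(0.357)² = 0.4856 kg·m².
Added inertia Σmr² = (0.428)(0.259)² + (0.454)(0.227)² = 0.05210 kg·m²; I_f = 0.4856 + 0.05210 = 0.5377 kg·m².
ω_f = I_p ω_i / I_f = (0.4856)(3.43) / 0.5377 = 3.098 rad/s.

ω_f ≈ 3.10 rad/s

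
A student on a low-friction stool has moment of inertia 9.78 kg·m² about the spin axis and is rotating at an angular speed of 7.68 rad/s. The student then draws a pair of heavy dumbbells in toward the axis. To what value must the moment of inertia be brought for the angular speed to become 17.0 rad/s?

I₂ ≈ 4.42 kg·m²

Angular momentum about the spin axis is conserved since the torque about it is zero.
I₂ = I₁ω₁ / ω₂ = (9.78)(7.68) / (17.0) = 4.418 kg·m².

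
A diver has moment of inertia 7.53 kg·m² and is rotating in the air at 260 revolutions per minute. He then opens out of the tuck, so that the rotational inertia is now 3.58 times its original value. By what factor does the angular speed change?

Angular momentum about the spin axis is conserved since the torque about it is zero.
I₂ = 3.58 × 7.53 = 26.96 kg·m².
ω₂/ω₁ = I₁/I₂ = 7.530 / 26.96 = 0.2793.

ω₂/ω₁ ≈ 0.279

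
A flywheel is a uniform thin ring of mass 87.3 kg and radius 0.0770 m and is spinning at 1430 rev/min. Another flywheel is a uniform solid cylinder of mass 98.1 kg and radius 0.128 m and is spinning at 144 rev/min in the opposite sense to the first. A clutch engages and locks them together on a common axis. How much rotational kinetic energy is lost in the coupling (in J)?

The coupling torques are internal; angular momentum about the shared axis is conserved.
Moments of inertia: I_A = (87.3)(0.0770)² = 0.5176 kg·m²; I_B = ½(98.1)(0.128)² = 0.8036 kg·m².
Taking A's sense as positive: L = (0.5176)(1430) − (0.8036)(144) = 624.4 kg·m²·rpm.
Combined I = 0.5176 + 0.8036 = 1.321 kg·m².
ω_f = L / I = 624.4 / 1.321 = 472.6 rpm.
KE_i = ½ΣIω² = 5895 J; KE_f = ½(1.321)(49.49)² = 1618 J.

ΔKE lost ≈ 4280 J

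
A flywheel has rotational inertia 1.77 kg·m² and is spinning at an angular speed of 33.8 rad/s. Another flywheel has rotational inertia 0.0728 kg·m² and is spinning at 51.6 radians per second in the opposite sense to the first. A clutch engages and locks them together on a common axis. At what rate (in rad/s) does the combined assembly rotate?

The coupling torques are internal; angular momentum about the shared axis is conserved.
Taking A's sense as positive: L = (1.770)(33.8) − (0.07280)(51.6) = 56.07 kg·m²·rad/s.
Combined I = 1.770 + 0.07280 = 1.843 kg·m².
ω_f = L / I = 56.07 / 1.843 = 30.43 rad/s.

|ω_f| ≈ 30.4 rad/s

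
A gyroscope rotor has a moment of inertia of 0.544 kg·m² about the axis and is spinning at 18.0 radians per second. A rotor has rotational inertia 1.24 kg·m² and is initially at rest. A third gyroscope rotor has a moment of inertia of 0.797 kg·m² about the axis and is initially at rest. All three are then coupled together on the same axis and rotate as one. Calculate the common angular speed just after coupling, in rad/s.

|ω_f| ≈ 3.79 rad/s

No external torque acts about the common axis, so total angular momentum is conserved.
Taking A's sense as positive: L = (0.5440)(18.0) = 9.792 kg·m²·rad/s.
Combined I = 0.5440 + 1.240 + 0.7970 = 2.581 kg·m².
ω_f = L / I = 9.792 / 2.581 = 3.794 rad/s.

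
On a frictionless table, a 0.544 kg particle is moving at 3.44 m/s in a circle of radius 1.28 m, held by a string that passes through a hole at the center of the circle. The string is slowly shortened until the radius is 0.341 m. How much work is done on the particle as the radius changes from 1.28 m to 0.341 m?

Central (radial) force ⇒ zero torque about the center ⇒ m v r is constant.
v₂ = v₁ r₁ / r₂ = (3.44)(1.28) / (0.341) = 12.91 m/s.
W = ΔKE = ½m(v₂² − v₁²) = 42.13 J.

W ≈ 42.1 J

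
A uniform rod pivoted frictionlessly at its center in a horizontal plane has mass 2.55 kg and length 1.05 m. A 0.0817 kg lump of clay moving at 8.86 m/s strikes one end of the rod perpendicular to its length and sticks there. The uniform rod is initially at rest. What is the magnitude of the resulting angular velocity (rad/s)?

|ω_f| ≈ 1.48 rad/s

About the pivot the impulsive forces during the collision are internal, so angular momentum about that axis is conserved.
I_p = (1/12)(2.55)(1.05)² = 0.2343 kg·m². Taking the sense of the lump of clay's angular momentum as positive, L_{lump} = m v R = (0.0817)(8.86)(1.05/2) = 0.3800 kg·m²/s.
L_i = 0 + 0.3800 = 0.3800 kg·m²/s.
After sticking, I_f = I_p + m R² = 0.2343 + (0.0817)(1.05/2)² = 0.2568 kg·m².
ω_f = L_i / I_f = 0.3800 / 0.2568 = 1.480 rad/s.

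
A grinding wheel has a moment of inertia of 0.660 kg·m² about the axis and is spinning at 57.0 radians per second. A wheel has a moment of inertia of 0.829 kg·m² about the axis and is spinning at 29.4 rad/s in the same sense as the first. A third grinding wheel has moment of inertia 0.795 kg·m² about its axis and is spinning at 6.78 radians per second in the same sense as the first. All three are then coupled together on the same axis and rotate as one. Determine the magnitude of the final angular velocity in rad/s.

No external torque acts about the common axis, so total angular momentum is conserved.
Taking A's sense as positive: L = (0.6600)(57.0) + (0.8290)(29.4) + (0.7950)(6.78) = 67.38 kg·m²·rad/s.
Combined I = 0.6600 + 0.8290 + 0.7950 = 2.284 kg·m².
ω_f = L / I = 67.38 / 2.284 = 29.50 rad/s.

|ω_f| ≈ 29.5 rad/s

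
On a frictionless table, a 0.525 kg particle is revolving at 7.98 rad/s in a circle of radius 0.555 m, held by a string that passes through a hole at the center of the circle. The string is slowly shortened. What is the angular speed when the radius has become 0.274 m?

ω₂ ≈ 32.7 rad/s

No torque about the axis ⇒ m r₁² ω₁ = m r₂² ω₂.
ω₂ = ω₁ (r₁/r₂)² = (7.98)(0.555/0.274)² = 32.74 rad/s.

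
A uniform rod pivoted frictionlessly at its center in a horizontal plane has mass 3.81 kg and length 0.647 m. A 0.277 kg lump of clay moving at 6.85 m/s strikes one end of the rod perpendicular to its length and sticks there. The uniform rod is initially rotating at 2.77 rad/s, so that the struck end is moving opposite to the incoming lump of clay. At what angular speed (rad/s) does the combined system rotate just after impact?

|ω_f| ≈ 1.52 rad/s

About the pivot the impulsive forces during the collision are internal, so angular momentum about that axis is conserved.
I_p = (1/12)(3.81)(0.647)² = 0.1329 kg·m². Taking the sense of the lump of clay's angular momentum as positive, L_{lump} = m v R = (0.277)(6.85)(0.647/2) = 0.6138 kg·m²/s.
L_i = −I_p ω_p + m v R = −(0.1329)(2.77) + 0.6138 = 0.2457 kg·m²/s.
After sticking, I_f = I_p + m R² = 0.1329 + (0.277)(0.647/2)² = 0.1619 kg·m².
ω_f = L_i / I_f = 0.2457 / 0.1619 = 1.517 rad/s.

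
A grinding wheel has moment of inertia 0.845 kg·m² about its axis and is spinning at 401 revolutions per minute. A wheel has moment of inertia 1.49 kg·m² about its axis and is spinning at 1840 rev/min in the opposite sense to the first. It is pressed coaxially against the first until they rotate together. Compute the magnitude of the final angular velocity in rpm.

|ω_f| ≈ 1030 rpm

The coupling torques are internal; angular momentum about the shared axis is conserved.
Taking A's sense as positive: L = (0.8450)(401) − (1.490)(1840) = -2403 kg·m²·rpm.
Combined I = 0.8450 + 1.490 = 2.335 kg·m².
ω_f = L / I = -2403 / 2.335 = -1029 rpm.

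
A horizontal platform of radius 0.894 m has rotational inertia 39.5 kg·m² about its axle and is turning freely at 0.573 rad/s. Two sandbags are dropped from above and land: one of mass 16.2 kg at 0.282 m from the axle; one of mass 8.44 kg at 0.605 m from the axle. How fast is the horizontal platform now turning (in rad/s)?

The added mass arrives with no angular momentum about the axle, and any external torque about the axle is negligible, so the system's angular momentum is conserved.
Added inertia Σmr² = (16.2)(0.282)² + (8.44)(0.605)² = 4.378 kg·m²; I_f = 39.50 + 4.378 = 43.88 kg·m².
ω_f = I_p ω_i / I_f = (39.50)(0.573) / 43.88 = 0.5158 rad/s.

ω_f ≈ 0.516 rad/s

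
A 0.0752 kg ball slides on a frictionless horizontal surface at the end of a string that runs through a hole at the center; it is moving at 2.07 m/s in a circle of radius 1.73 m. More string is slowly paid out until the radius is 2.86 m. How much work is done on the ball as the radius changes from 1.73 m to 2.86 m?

The only horizontal force on the mass is along the cord (radial), so it exerts no torque about the hole and angular momentum m v r is conserved.
v₂ = v₁ r₁ / r₂ = (2.07)(1.73) / (2.86) = 1.252 m/s.
W = ΔKE = ½m(v₂² − v₁²) = -0.1022 J.

W ≈ -0.102 J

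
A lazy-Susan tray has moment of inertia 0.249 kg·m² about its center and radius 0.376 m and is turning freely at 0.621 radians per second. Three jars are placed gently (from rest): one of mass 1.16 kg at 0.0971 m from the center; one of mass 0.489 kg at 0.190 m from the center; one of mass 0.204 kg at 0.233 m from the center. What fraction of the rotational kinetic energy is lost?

fraction ≈ 0.137

The added mass arrives with no angular momentum about the center, and any external torque about the center is negligible, so the system's angular momentum is conserved.
Added inertia Σmr² = (1.16)(0.0971)² + (0.489)(0.190)² + (0.204)(0.233)² = 0.03966 kg·m²; I_f = 0.2490 + 0.03966 = 0.2887 kg·m².
ω_f = I_p ω_i / I_f = (0.2490)(0.621) / 0.2887 = 0.5357 rad/s.
KE_i = ½(0.2490)(0.6210 rad/s)² = 0.04801 J; KE_f = ½(0.2887)(0.5357)² = 0.04142 J.
Fraction lost = 0.1374.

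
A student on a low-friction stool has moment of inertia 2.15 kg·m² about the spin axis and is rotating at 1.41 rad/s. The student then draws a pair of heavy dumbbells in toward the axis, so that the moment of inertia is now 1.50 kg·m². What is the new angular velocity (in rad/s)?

ω₂ ≈ 2.02 rad/s

Angular momentum about the spin axis is conserved since the torque about it is zero.
ω₂ = I₁ω₁ / I₂ = (2.150)(1.41 rad/s) / (1.500) = 2.021 rad/s.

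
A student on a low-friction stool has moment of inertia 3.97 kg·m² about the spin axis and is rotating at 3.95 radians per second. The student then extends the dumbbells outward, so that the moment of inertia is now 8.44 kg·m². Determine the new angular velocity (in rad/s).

ω₂ ≈ 1.86 rad/s

Angular momentum about the spin axis is conserved since the torque about it is zero.
ω₂ = I₁ω₁ / I₂ = (3.970)(3.95 rad/s) / (8.440) = 1.858 rad/s.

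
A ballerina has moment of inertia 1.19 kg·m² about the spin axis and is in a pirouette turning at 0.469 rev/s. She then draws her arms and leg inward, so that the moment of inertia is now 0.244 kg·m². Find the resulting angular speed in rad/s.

With no external torque about the axis, L is conserved: I₁ω₁ = I₂ω₂.
ω₂ = I₁ω₁ / I₂ = (1.190)(0.469 rev/s) / (0.2440) = 2.287 rev/s = 14.37 rad/s.

ω₂ ≈ 14.4 rad/s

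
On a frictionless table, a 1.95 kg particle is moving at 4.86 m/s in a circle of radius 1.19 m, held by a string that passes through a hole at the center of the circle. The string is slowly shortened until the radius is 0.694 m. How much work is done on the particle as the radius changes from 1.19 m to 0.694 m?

The only horizontal force on the mass is along the cord (radial), so it exerts no torque about the hole and angular momentum m v r is conserved.
v₂ = v₁ r₁ / r₂ = (4.86)(1.19) / (0.694) = 8.333 m/s.
W = ΔKE = ½m(v₂² − v₁²) = 44.68 J.

W ≈ 44.7 J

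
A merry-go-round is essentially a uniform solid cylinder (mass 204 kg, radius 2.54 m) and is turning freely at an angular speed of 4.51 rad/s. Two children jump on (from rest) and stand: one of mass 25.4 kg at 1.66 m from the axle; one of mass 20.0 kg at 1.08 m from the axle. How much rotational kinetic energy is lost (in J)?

The added mass arrives with no angular momentum about the axle, and any external torque about the axle is negligible, so the system's angular momentum is conserved.
I_p = ½(204)(2.54)² = 658.1 kg·m².
Added inertia Σmr² = (25.4)(1.66)² + (20.0)(1.08)² = 93.32 kg·m²; I_f = 658.1 + 93.32 = 751.4 kg·m².
ω_f = I_p ω_i / I_f = (658.1)(4.51) / 751.4 = 3.950 rad/s.
KE_i = ½(658.1)(4.510 rad/s)² = 6693 J; KE_f = ½(751.4)(3.950)² = 5861 J.

energy lost ≈ 831 J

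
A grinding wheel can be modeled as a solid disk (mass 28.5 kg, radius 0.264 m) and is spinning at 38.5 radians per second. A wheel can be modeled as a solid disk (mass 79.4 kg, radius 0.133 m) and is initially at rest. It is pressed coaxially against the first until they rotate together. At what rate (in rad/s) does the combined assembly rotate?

The coupling torques are internal; angular momentum about the shared axis is conserved.
Moments of inertia: I_A = ½(28.5)(0.264)² = 0.9932 kg·m²; I_B = ½(79.4)(0.133)² = 0.7023 kg·m².
Taking A's sense as positive: L = (0.9932)(38.5) = 38.24 kg·m²·rad/s.
Combined I = 0.9932 + 0.7023 = 1.695 kg·m².
ω_f = L / I = 38.24 / 1.695 = 22.55 rad/s.

|ω_f| ≈ 22.6 rad/s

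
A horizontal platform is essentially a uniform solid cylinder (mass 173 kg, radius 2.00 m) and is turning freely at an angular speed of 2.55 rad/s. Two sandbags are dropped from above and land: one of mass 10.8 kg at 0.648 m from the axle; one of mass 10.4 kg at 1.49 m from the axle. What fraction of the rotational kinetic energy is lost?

No external torque acts about the axle; L_before = L_after.
I_p = ½(173)(2.00)² = 346.0 kg·m².
Added inertia Σmr² = (10.8)(0.648)² + (10.4)(1.49)² = 27.62 kg·m²; I_f = 346.0 + 27.62 = 373.6 kg·m².
ω_f = I_p ω_i / I_f = (346.0)(2.55) / 373.6 = 2.361 rad/s.
KE_i = ½(346.0)(2.550 rad/s)² = 1125 J; KE_f = ½(373.6)(2.361)² = 1042 J.
Fraction lost = 0.07394.

fraction ≈ 0.0739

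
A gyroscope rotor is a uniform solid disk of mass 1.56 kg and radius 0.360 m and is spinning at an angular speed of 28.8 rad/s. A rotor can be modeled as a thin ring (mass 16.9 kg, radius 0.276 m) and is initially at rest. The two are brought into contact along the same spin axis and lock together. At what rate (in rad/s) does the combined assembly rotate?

No external torque acts about the common axis, so total angular momentum is conserved.
Moments of inertia: I_A = ½(1.56)(0.360)² = 0.1011 kg·m²; I_B = (16.9)(0.276)² = 1.287 kg·m².
Taking A's sense as positive: L = (0.1011)(28.8) = 2.911 kg·m²·rad/s.
Combined I = 0.1011 + 1.287 = 1.388 kg·m².
ω_f = L / I = 2.911 / 1.388 = 2.097 rad/s.

|ω_f| ≈ 2.10 rad/s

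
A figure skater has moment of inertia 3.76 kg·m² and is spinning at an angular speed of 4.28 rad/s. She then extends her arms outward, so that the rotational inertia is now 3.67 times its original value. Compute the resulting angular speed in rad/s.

ω₂ ≈ 1.17 rad/s

Angular momentum about the spin axis is conserved since the torque about it is zero.
I₂ = 3.67 × 3.76 = 13.80 kg·m².
ω₂ = I₁ω₁ / I₂ = (3.760)(4.28 rad/s) / (13.80) = 1.166 rad/s.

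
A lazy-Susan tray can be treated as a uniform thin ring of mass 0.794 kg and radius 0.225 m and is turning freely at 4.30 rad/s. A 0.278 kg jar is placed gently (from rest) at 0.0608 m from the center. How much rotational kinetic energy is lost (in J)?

energy lost ≈ 0.00926 J

No external torque acts about the center; L_before = L_after.
I_p = (0.794)(0.225)² = 0.04020 kg·m².
Added inertia Σmr² = (0.278)(0.0608)² = 0.001028 kg·m²; I_f = 0.04020 + 0.001028 = 0.04122 kg·m².
ω_f = I_p ω_i / I_f = (0.04020)(4.30) / 0.04122 = 4.193 rad/s.
KE_i = ½(0.04020)(4.300 rad/s)² = 0.3716 J; KE_f = ½(0.04122)(4.193)² = 0.3624 J.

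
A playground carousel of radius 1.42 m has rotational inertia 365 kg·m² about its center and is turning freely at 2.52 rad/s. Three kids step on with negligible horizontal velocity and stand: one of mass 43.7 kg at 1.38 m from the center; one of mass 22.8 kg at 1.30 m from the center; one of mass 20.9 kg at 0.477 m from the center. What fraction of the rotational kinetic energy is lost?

No external torque acts about the center; L_before = L_after.
Added inertia Σmr² = (43.7)(1.38)² + (22.8)(1.30)² + (20.9)(0.477)² = 126.5 kg·m²; I_f = 365.0 + 126.5 = 491.5 kg·m².
ω_f = I_p ω_i / I_f = (365.0)(2.52) / 491.5 = 1.871 rad/s.
KE_i = ½(365.0)(2.520 rad/s)² = 1159 J; KE_f = ½(491.5)(1.871)² = 860.6 J.
Fraction lost = 0.2574.

fraction ≈ 0.257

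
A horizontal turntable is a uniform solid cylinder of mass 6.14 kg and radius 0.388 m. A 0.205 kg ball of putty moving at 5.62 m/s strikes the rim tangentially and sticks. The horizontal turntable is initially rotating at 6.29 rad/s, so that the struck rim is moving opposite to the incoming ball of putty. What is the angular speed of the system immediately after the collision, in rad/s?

|ω_f| ≈ 4.99 rad/s

The axle reaction passes through the axle and exerts no torque about it; angular momentum about the axle is conserved through the impact.
I_p = ½(6.14)(0.388)² = 0.4622 kg·m². Taking the sense of the ball of putty's angular momentum as positive, L_{ball} = m v R = (0.205)(5.62)(0.388) = 0.4470 kg·m²/s.
L_i = −I_p ω_p + m v R = −(0.4622)(6.29) + 0.4470 = -2.460 kg·m²/s.
After sticking, I_f = I_p + m R² = 0.4622 + (0.205)(0.388)² = 0.4930 kg·m².
ω_f = L_i / I_f = -2.460 / 0.4930 = -4.990 rad/s.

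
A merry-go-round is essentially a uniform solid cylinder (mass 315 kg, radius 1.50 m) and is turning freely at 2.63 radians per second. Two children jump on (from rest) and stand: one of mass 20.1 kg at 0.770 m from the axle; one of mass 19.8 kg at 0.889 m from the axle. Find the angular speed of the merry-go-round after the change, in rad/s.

ω_f ≈ 2.44 rad/s

No external torque acts about the axle; L_before = L_after.
I_p = ½(315)(1.50)² = 354.4 kg·m².
Added inertia Σmr² = (20.1)(0.770)² + (19.8)(0.889)² = 27.57 kg·m²; I_f = 354.4 + 27.57 = 381.9 kg·m².
ω_f = I_p ω_i / I_f = (354.4)(2.63) / 381.9 = 2.440 rad/s.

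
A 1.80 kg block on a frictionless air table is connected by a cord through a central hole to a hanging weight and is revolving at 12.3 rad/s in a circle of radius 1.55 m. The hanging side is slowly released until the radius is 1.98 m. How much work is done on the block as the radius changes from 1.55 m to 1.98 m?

The constraining force is radial, so m r² ω about the center is conserved.
ω₂ = ω₁ (r₁/r₂)² = (12.3)(1.55/1.98)² = 7.538 rad/s.
W = ΔKE = ½m(v₂² − v₁²) = -126.7 J.

W ≈ -127 J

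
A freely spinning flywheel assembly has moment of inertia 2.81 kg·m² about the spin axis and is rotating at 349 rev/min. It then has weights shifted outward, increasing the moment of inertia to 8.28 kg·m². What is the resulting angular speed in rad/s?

Angular momentum about the spin axis is conserved since the torque about it is zero.
ω₂ = I₁ω₁ / I₂ = (2.810)(349 rpm) / (8.280) = 118.4 rpm = 12.40 rad/s.

ω₂ ≈ 12.4 rad/s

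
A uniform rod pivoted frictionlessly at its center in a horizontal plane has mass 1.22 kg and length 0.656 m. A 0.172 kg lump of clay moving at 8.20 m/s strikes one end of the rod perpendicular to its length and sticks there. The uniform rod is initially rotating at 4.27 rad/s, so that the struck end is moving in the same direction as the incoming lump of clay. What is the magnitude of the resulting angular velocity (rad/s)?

The axle reaction passes through the pivot and exerts no torque about it; angular momentum about the pivot is conserved through the impact.
I_p = (1/12)(1.22)(0.656)² = 0.04375 kg·m². Taking the sense of the lump of clay's angular momentum as positive, L_{lump} = m v R = (0.172)(8.20)(0.656/2) = 0.4626 kg·m²/s.
L_i = +I_p ω_p + m v R = +(0.04375)(4.27) + 0.4626 = 0.6494 kg·m²/s.
After sticking, I_f = I_p + m R² = 0.04375 + (0.172)(0.656/2)² = 0.06226 kg·m².
ω_f = L_i / I_f = 0.6494 / 0.06226 = 10.43 rad/s.

|ω_f| ≈ 10.4 rad/s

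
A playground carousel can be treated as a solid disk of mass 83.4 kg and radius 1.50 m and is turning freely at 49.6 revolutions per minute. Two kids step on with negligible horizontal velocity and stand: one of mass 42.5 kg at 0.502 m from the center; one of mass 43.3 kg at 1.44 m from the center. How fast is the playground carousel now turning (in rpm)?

No external torque acts about the center; L_before = L_after.
I_p = ½(83.4)(1.50)² = 93.83 kg·m².
Added inertia Σmr² = (42.5)(0.502)² + (43.3)(1.44)² = 100.5 kg·m²; I_f = 93.83 + 100.5 = 194.3 kg·m².
ω_f = I_p ω_i / I_f = (93.83)(49.6) / 194.3 = 23.95 rpm.

ω_f ≈ 23.9 rpm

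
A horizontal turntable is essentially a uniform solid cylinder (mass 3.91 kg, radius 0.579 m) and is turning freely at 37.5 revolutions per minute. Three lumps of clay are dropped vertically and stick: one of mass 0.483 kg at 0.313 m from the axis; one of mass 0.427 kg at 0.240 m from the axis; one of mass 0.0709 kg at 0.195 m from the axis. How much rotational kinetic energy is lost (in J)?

energy lost ≈ 0.516 J

The added mass arrives with no angular momentum about the axis, and any external torque about the axis is negligible, so the system's angular momentum is conserved.
I_p = ½(3.91)(0.579)² = 0.6554 kg·m².
Added inertia Σmr² = (0.483)(0.313)² + (0.427)(0.240)² + (0.0709)(0.195)² = 0.07461 kg·m²; I_f = 0.6554 + 0.07461 = 0.7300 kg·m².
ω_f = I_p ω_i / I_f = (0.6554)(37.5) / 0.7300 = 33.67 rpm.
KE_i = ½(0.6554)(3.927 rad/s)² = 5.054 J; KE_f = ½(0.7300)(3.526)² = 4.537 J.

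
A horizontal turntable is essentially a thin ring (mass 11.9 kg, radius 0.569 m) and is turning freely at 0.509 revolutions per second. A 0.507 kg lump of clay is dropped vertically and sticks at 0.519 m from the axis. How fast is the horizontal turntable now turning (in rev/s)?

No external torque acts about the axis; L_before = L_after.
I_p = (11.9)(0.569)² = 3.853 kg·m².
Added inertia Σmr² = (0.507)(0.519)² = 0.1366 kg·m²; I_f = 3.853 + 0.1366 = 3.989 kg·m².
ω_f = I_p ω_i / I_f = (3.853)(0.509) / 3.989 = 0.4916 rev/s.

ω_f ≈ 0.492 rev/s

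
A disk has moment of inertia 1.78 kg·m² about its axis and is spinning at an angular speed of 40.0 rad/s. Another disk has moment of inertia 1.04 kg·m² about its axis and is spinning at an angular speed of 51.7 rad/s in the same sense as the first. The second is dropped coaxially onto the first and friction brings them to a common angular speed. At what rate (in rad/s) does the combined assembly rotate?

The coupling torques are internal; angular momentum about the shared axis is conserved.
Taking A's sense as positive: L = (1.780)(40.0) + (1.040)(51.7) = 125.0 kg·m²·rad/s.
Combined I = 1.780 + 1.040 = 2.820 kg·m².
ω_f = L / I = 125.0 / 2.820 = 44.31 rad/s.

|ω_f| ≈ 44.3 rad/s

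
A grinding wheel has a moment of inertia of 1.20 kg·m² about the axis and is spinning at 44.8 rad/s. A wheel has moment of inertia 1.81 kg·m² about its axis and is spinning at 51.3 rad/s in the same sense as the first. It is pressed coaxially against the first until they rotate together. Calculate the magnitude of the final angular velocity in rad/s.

No external torque acts about the common axis, so total angular momentum is conserved.
Taking A's sense as positive: L = (1.200)(44.8) + (1.810)(51.3) = 146.6 kg·m²·rad/s.
Combined I = 1.200 + 1.810 = 3.010 kg·m².
ω_f = L / I = 146.6 / 3.010 = 48.71 rad/s.

|ω_f| ≈ 48.7 rad/s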